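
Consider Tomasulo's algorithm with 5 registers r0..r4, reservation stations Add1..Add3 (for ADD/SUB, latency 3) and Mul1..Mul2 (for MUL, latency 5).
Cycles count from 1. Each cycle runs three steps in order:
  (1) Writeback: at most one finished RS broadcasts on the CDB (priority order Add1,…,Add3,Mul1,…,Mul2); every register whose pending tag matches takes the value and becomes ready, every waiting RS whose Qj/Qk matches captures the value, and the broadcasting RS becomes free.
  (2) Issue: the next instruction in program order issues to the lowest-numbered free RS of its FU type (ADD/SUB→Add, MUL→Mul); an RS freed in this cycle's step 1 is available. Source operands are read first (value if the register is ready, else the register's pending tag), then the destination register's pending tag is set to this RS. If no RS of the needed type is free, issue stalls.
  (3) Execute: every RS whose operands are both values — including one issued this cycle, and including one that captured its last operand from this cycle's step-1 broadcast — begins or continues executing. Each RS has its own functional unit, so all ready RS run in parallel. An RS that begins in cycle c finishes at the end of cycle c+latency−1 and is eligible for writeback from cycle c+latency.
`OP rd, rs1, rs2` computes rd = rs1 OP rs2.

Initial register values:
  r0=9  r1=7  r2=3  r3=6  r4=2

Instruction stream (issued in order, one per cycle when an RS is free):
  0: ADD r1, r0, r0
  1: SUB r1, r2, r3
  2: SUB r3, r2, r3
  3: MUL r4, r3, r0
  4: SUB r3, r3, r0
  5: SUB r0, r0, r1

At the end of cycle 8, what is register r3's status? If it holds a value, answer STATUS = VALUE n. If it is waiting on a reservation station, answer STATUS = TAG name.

c1: issue ADD r1<-Add1 | r0:9,r1:Add1,r2:3,r3:6,r4:2
c2: issue SUB r1<-Add2 | r0:9,r1:Add2,r2:3,r3:6,r4:2
c3: issue SUB r3<-Add3 | r0:9,r1:Add2,r2:3,r3:Add3,r4:2
c4: CDB Add1=18; issue MUL r4<-Mul1 | r0:9,r1:Add2,r2:3,r3:Add3,r4:Mul1
c5: CDB Add2=-3; issue SUB r3<-Add1 | r0:9,r1:-3,r2:3,r3:Add1,r4:Mul1
c6: CDB Add3=-3; issue SUB r0<-Add2 | r0:Add2,r1:-3,r2:3,r3:Add1,r4:Mul1
c7: - | r0:Add2,r1:-3,r2:3,r3:Add1,r4:Mul1
c8: - | r0:Add2,r1:-3,r2:3,r3:Add1,r4:Mul1

STATUS = TAG Add1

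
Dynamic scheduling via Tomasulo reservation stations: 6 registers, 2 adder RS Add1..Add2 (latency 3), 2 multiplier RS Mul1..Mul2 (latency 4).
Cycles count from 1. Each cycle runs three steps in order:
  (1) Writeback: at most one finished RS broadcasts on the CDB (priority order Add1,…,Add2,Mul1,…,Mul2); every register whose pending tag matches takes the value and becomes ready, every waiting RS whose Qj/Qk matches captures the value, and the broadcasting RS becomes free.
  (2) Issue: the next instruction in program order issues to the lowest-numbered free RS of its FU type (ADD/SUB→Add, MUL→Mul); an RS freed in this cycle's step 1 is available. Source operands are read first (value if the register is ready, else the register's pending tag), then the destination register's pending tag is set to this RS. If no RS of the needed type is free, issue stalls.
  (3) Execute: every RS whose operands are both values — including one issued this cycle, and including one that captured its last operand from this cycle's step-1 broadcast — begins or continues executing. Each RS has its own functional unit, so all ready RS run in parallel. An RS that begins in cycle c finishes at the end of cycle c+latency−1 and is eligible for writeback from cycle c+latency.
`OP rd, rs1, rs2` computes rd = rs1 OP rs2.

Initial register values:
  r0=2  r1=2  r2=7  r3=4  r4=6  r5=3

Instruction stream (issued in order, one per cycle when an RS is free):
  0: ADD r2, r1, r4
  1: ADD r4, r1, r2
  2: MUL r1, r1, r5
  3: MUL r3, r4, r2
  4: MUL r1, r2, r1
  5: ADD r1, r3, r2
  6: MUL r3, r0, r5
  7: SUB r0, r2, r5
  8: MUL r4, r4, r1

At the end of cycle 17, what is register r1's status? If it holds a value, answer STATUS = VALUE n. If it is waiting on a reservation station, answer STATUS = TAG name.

STATUS = VALUE 88

  c1: issue ADD r2<-Add1  regs: r0:2,r1:2,r2:Add1,r3:4,r4:6,r5:3
  c2: issue ADD r4<-Add2  regs: r0:2,r1:2,r2:Add1,r3:4,r4:Add2,r5:3
  c3: issue MUL r1<-Mul1  regs: r0:2,r1:Mul1,r2:Add1,r3:4,r4:Add2,r5:3
  c4: CDB Add1=8; issue MUL r3<-Mul2  regs: r0:2,r1:Mul1,r2:8,r3:Mul2,r4:Add2,r5:3
  c5: stall  regs: r0:2,r1:Mul1,r2:8,r3:Mul2,r4:Add2,r5:3
  c6: stall  regs: r0:2,r1:Mul1,r2:8,r3:Mul2,r4:Add2,r5:3
  c7: CDB Add2=10; stall  regs: r0:2,r1:Mul1,r2:8,r3:Mul2,r4:10,r5:3
  c8: CDB Mul1=6; issue MUL r1<-Mul1  regs: r0:2,r1:Mul1,r2:8,r3:Mul2,r4:10,r5:3
  c9: issue ADD r1<-Add1  regs: r0:2,r1:Add1,r2:8,r3:Mul2,r4:10,r5:3
  c10: stall  regs: r0:2,r1:Add1,r2:8,r3:Mul2,r4:10,r5:3
  c11: CDB Mul2=80; issue MUL r3<-Mul2  regs: r0:2,r1:Add1,r2:8,r3:Mul2,r4:10,r5:3
  c12: CDB Mul1=48; issue SUB r0<-Add2  regs: r0:Add2,r1:Add1,r2:8,r3:Mul2,r4:10,r5:3
  c13: issue MUL r4<-Mul1  regs: r0:Add2,r1:Add1,r2:8,r3:Mul2,r4:Mul1,r5:3
  c14: CDB Add1=88  regs: r0:Add2,r1:88,r2:8,r3:Mul2,r4:Mul1,r5:3
  c15: CDB Add2=5  regs: r0:5,r1:88,r2:8,r3:Mul2,r4:Mul1,r5:3
  c16: CDB Mul2=6  regs: r0:5,r1:88,r2:8,r3:6,r4:Mul1,r5:3
  c17: -  regs: r0:5,r1:88,r2:8,r3:6,r4:Mul1,r5:3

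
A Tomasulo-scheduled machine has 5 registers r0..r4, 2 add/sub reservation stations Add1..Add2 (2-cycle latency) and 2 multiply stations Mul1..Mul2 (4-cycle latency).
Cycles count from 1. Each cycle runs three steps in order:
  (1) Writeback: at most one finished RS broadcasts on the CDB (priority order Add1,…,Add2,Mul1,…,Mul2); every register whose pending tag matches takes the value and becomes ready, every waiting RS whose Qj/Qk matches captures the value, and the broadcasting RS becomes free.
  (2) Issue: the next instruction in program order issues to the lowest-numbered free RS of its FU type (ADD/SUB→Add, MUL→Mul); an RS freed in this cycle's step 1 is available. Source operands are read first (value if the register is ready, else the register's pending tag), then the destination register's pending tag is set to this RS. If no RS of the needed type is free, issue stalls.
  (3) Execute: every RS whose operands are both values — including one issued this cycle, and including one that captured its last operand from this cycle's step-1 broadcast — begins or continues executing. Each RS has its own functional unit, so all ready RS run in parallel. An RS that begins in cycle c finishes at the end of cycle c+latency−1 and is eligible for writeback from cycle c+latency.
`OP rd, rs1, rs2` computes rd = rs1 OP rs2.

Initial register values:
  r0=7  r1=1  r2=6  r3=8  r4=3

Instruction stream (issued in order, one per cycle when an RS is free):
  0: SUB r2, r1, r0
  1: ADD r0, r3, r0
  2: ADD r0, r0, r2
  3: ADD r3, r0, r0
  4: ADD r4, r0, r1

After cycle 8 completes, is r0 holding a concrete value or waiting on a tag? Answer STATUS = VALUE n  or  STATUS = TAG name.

STATUS = VALUE 9

cycle 1: issue SUB r2<-Add1 // r0:7,r1:1,r2:Add1,r3:8,r4:3
cycle 2: issue ADD r0<-Add2 // r0:Add2,r1:1,r2:Add1,r3:8,r4:3
cycle 3: CDB Add1=-6; issue ADD r0<-Add1 // r0:Add1,r1:1,r2:-6,r3:8,r4:3
cycle 4: CDB Add2=15; issue ADD r3<-Add2 // r0:Add1,r1:1,r2:-6,r3:Add2,r4:3
cycle 5: stall // r0:Add1,r1:1,r2:-6,r3:Add2,r4:3
cycle 6: CDB Add1=9; issue ADD r4<-Add1 // r0:9,r1:1,r2:-6,r3:Add2,r4:Add1
cycle 7: - // r0:9,r1:1,r2:-6,r3:Add2,r4:Add1
cycle 8: CDB Add1=10 // r0:9,r1:1,r2:-6,r3:Add2,r4:10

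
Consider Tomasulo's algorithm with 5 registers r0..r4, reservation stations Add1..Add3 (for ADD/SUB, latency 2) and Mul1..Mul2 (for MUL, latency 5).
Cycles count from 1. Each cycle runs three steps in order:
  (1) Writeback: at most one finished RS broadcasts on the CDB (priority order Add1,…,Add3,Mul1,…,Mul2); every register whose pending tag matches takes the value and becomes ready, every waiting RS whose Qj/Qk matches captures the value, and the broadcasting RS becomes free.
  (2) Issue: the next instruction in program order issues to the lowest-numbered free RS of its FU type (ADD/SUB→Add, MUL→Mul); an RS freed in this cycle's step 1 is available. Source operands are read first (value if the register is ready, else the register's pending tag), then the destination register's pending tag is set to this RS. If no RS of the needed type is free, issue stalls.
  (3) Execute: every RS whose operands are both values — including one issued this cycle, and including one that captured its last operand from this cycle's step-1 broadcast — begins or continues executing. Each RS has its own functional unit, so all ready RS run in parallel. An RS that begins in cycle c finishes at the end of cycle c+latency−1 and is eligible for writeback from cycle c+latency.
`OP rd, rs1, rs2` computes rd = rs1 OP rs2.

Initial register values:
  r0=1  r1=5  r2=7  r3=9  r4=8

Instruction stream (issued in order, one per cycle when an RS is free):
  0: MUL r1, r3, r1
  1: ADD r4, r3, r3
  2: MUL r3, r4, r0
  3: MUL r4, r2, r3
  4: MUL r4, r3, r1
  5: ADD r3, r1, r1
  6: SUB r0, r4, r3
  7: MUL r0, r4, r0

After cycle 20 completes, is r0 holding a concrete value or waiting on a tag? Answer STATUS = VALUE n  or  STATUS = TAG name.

c1: issue MUL r1<-Mul1 | r0:1,r1:Mul1,r2:7,r3:9,r4:8
c2: issue ADD r4<-Add1 | r0:1,r1:Mul1,r2:7,r3:9,r4:Add1
c3: issue MUL r3<-Mul2 | r0:1,r1:Mul1,r2:7,r3:Mul2,r4:Add1
c4: CDB Add1=18; stall | r0:1,r1:Mul1,r2:7,r3:Mul2,r4:18
c5: stall | r0:1,r1:Mul1,r2:7,r3:Mul2,r4:18
c6: CDB Mul1=45; issue MUL r4<-Mul1 | r0:1,r1:45,r2:7,r3:Mul2,r4:Mul1
c7: stall | r0:1,r1:45,r2:7,r3:Mul2,r4:Mul1
c8: stall | r0:1,r1:45,r2:7,r3:Mul2,r4:Mul1
c9: CDB Mul2=18; issue MUL r4<-Mul2 | r0:1,r1:45,r2:7,r3:18,r4:Mul2
c10: issue ADD r3<-Add1 | r0:1,r1:45,r2:7,r3:Add1,r4:Mul2
c11: issue SUB r0<-Add2 | r0:Add2,r1:45,r2:7,r3:Add1,r4:Mul2
c12: CDB Add1=90; stall | r0:Add2,r1:45,r2:7,r3:90,r4:Mul2
c13: stall | r0:Add2,r1:45,r2:7,r3:90,r4:Mul2
c14: CDB Mul1=126; issue MUL r0<-Mul1 | r0:Mul1,r1:45,r2:7,r3:90,r4:Mul2
c15: CDB Mul2=810 | r0:Mul1,r1:45,r2:7,r3:90,r4:810
c16: - | r0:Mul1,r1:45,r2:7,r3:90,r4:810
c17: CDB Add2=720 | r0:Mul1,r1:45,r2:7,r3:90,r4:810
c18: - | r0:Mul1,r1:45,r2:7,r3:90,r4:810
c19: - | r0:Mul1,r1:45,r2:7,r3:90,r4:810
c20: - | r0:Mul1,r1:45,r2:7,r3:90,r4:810

STATUS = TAG Mul1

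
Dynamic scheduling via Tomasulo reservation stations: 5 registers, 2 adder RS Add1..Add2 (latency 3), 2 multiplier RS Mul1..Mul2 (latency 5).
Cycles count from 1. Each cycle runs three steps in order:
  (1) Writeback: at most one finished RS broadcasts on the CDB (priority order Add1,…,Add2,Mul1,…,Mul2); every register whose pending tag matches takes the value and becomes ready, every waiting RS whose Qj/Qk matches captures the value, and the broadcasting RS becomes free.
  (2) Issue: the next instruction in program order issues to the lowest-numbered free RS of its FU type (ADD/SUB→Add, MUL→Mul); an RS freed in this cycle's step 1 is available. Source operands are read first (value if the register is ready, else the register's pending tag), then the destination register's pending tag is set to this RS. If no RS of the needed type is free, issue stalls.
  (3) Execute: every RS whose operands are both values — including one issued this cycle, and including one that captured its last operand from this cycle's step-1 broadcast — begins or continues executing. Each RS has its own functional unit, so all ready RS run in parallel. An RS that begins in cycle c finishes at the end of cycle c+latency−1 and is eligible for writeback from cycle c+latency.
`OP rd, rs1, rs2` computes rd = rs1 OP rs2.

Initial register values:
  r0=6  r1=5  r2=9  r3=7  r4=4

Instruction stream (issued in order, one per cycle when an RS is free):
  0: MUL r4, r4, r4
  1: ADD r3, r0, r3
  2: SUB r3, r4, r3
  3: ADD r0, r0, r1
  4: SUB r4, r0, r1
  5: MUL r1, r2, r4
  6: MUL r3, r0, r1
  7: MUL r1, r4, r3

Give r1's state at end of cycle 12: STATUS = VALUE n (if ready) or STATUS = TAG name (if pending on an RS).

  c1: issue MUL r4<-Mul1  regs: r0:6,r1:5,r2:9,r3:7,r4:Mul1
  c2: issue ADD r3<-Add1  regs: r0:6,r1:5,r2:9,r3:Add1,r4:Mul1
  c3: issue SUB r3<-Add2  regs: r0:6,r1:5,r2:9,r3:Add2,r4:Mul1
  c4: stall  regs: r0:6,r1:5,r2:9,r3:Add2,r4:Mul1
  c5: CDB Add1=13; issue ADD r0<-Add1  regs: r0:Add1,r1:5,r2:9,r3:Add2,r4:Mul1
  c6: CDB Mul1=16; stall  regs: r0:Add1,r1:5,r2:9,r3:Add2,r4:16
  c7: stall  regs: r0:Add1,r1:5,r2:9,r3:Add2,r4:16
  c8: CDB Add1=11; issue SUB r4<-Add1  regs: r0:11,r1:5,r2:9,r3:Add2,r4:Add1
  c9: CDB Add2=3; issue MUL r1<-Mul1  regs: r0:11,r1:Mul1,r2:9,r3:3,r4:Add1
  c10: issue MUL r3<-Mul2  regs: r0:11,r1:Mul1,r2:9,r3:Mul2,r4:Add1
  c11: CDB Add1=6; stall  regs: r0:11,r1:Mul1,r2:9,r3:Mul2,r4:6
  c12: stall  regs: r0:11,r1:Mul1,r2:9,r3:Mul2,r4:6

STATUS = TAG Mul1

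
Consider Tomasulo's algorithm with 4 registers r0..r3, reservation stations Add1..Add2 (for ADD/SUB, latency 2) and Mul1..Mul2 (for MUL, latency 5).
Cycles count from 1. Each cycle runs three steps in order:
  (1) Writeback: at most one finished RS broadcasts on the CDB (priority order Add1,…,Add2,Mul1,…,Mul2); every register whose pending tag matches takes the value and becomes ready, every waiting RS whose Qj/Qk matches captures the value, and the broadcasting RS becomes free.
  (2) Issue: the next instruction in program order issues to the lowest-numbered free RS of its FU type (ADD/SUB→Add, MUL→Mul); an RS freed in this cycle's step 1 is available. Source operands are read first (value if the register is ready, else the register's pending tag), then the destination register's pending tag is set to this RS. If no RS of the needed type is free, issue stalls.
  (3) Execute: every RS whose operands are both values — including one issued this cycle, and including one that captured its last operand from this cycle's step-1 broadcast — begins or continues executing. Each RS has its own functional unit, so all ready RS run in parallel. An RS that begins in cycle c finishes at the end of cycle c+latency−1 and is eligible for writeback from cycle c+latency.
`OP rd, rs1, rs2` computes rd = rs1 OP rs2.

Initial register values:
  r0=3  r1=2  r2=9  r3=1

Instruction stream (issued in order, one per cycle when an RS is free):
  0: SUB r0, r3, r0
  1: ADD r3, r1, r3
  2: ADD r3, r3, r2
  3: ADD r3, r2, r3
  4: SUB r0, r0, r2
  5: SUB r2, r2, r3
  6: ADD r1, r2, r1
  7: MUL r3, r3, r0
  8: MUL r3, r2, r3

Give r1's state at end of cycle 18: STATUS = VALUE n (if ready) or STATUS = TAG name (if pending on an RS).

c1: issue SUB r0<-Add1 | r0:Add1,r1:2,r2:9,r3:1
c2: issue ADD r3<-Add2 | r0:Add1,r1:2,r2:9,r3:Add2
c3: CDB Add1=-2; issue ADD r3<-Add1 | r0:-2,r1:2,r2:9,r3:Add1
c4: CDB Add2=3; issue ADD r3<-Add2 | r0:-2,r1:2,r2:9,r3:Add2
c5: stall | r0:-2,r1:2,r2:9,r3:Add2
c6: CDB Add1=12; issue SUB r0<-Add1 | r0:Add1,r1:2,r2:9,r3:Add2
c7: stall | r0:Add1,r1:2,r2:9,r3:Add2
c8: CDB Add1=-11; issue SUB r2<-Add1 | r0:-11,r1:2,r2:Add1,r3:Add2
c9: CDB Add2=21; issue ADD r1<-Add2 | r0:-11,r1:Add2,r2:Add1,r3:21
c10: issue MUL r3<-Mul1 | r0:-11,r1:Add2,r2:Add1,r3:Mul1
c11: CDB Add1=-12; issue MUL r3<-Mul2 | r0:-11,r1:Add2,r2:-12,r3:Mul2
c12: - | r0:-11,r1:Add2,r2:-12,r3:Mul2
c13: CDB Add2=-10 | r0:-11,r1:-10,r2:-12,r3:Mul2
c14: - | r0:-11,r1:-10,r2:-12,r3:Mul2
c15: CDB Mul1=-231 | r0:-11,r1:-10,r2:-12,r3:Mul2
c16: - | r0:-11,r1:-10,r2:-12,r3:Mul2
c17: - | r0:-11,r1:-10,r2:-12,r3:Mul2
c18: - | r0:-11,r1:-10,r2:-12,r3:Mul2

STATUS = VALUE -10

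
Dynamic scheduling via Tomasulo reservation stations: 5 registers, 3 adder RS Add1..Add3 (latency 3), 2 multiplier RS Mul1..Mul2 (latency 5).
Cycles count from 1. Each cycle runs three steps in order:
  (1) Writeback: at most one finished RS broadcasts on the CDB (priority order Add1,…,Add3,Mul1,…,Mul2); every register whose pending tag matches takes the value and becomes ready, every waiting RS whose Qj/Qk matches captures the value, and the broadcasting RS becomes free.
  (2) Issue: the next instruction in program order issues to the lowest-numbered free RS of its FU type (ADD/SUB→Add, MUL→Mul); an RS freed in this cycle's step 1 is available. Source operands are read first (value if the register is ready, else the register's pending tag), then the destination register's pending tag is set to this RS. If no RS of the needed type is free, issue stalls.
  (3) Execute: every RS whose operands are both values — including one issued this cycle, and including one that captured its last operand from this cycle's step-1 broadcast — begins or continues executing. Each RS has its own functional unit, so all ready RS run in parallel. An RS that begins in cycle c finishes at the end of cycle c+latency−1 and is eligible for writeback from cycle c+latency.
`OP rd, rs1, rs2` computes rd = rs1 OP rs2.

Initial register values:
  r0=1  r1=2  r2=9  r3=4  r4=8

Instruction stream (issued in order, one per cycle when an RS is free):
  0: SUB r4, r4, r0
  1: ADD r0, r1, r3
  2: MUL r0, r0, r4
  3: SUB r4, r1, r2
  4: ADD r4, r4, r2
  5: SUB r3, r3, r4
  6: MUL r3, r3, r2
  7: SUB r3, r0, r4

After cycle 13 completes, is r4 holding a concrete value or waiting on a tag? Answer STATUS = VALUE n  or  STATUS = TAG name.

  c1: issue SUB r4<-Add1  regs: r0:1,r1:2,r2:9,r3:4,r4:Add1
  c2: issue ADD r0<-Add2  regs: r0:Add2,r1:2,r2:9,r3:4,r4:Add1
  c3: issue MUL r0<-Mul1  regs: r0:Mul1,r1:2,r2:9,r3:4,r4:Add1
  c4: CDB Add1=7; issue SUB r4<-Add1  regs: r0:Mul1,r1:2,r2:9,r3:4,r4:Add1
  c5: CDB Add2=6; issue ADD r4<-Add2  regs: r0:Mul1,r1:2,r2:9,r3:4,r4:Add2
  c6: issue SUB r3<-Add3  regs: r0:Mul1,r1:2,r2:9,r3:Add3,r4:Add2
  c7: CDB Add1=-7; issue MUL r3<-Mul2  regs: r0:Mul1,r1:2,r2:9,r3:Mul2,r4:Add2
  c8: issue SUB r3<-Add1  regs: r0:Mul1,r1:2,r2:9,r3:Add1,r4:Add2
  c9: -  regs: r0:Mul1,r1:2,r2:9,r3:Add1,r4:Add2
  c10: CDB Add2=2  regs: r0:Mul1,r1:2,r2:9,r3:Add1,r4:2
  c11: CDB Mul1=42  regs: r0:42,r1:2,r2:9,r3:Add1,r4:2
  c12: -  regs: r0:42,r1:2,r2:9,r3:Add1,r4:2
  c13: CDB Add3=2  regs: r0:42,r1:2,r2:9,r3:Add1,r4:2

STATUS = VALUE 2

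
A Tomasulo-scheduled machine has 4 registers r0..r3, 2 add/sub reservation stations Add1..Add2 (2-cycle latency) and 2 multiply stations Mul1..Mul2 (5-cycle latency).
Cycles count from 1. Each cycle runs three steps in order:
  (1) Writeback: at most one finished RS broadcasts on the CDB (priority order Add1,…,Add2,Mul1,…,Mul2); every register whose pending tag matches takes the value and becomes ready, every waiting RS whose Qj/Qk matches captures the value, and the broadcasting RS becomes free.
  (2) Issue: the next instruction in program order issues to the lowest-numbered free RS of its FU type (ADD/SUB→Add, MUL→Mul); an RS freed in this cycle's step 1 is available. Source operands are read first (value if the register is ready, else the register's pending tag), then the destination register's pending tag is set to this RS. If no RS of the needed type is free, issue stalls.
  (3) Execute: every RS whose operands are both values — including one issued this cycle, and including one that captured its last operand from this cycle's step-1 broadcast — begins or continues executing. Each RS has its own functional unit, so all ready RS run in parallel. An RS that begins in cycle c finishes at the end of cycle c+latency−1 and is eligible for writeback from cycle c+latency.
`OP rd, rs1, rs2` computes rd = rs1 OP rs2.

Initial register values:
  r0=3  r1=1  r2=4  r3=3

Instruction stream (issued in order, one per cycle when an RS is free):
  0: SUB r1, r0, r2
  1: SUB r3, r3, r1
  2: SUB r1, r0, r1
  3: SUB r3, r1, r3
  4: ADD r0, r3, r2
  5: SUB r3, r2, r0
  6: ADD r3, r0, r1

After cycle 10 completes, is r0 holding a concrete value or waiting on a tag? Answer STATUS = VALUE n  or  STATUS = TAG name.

STATUS = VALUE 4

cycle 1: issue SUB r1<-Add1 // r0:3,r1:Add1,r2:4,r3:3
cycle 2: issue SUB r3<-Add2 // r0:3,r1:Add1,r2:4,r3:Add2
cycle 3: CDB Add1=-1; issue SUB r1<-Add1 // r0:3,r1:Add1,r2:4,r3:Add2
cycle 4: stall // r0:3,r1:Add1,r2:4,r3:Add2
cycle 5: CDB Add1=4; issue SUB r3<-Add1 // r0:3,r1:4,r2:4,r3:Add1
cycle 6: CDB Add2=4; issue ADD r0<-Add2 // r0:Add2,r1:4,r2:4,r3:Add1
cycle 7: stall // r0:Add2,r1:4,r2:4,r3:Add1
cycle 8: CDB Add1=0; issue SUB r3<-Add1 // r0:Add2,r1:4,r2:4,r3:Add1
cycle 9: stall // r0:Add2,r1:4,r2:4,r3:Add1
cycle 10: CDB Add2=4; issue ADD r3<-Add2 // r0:4,r1:4,r2:4,r3:Add2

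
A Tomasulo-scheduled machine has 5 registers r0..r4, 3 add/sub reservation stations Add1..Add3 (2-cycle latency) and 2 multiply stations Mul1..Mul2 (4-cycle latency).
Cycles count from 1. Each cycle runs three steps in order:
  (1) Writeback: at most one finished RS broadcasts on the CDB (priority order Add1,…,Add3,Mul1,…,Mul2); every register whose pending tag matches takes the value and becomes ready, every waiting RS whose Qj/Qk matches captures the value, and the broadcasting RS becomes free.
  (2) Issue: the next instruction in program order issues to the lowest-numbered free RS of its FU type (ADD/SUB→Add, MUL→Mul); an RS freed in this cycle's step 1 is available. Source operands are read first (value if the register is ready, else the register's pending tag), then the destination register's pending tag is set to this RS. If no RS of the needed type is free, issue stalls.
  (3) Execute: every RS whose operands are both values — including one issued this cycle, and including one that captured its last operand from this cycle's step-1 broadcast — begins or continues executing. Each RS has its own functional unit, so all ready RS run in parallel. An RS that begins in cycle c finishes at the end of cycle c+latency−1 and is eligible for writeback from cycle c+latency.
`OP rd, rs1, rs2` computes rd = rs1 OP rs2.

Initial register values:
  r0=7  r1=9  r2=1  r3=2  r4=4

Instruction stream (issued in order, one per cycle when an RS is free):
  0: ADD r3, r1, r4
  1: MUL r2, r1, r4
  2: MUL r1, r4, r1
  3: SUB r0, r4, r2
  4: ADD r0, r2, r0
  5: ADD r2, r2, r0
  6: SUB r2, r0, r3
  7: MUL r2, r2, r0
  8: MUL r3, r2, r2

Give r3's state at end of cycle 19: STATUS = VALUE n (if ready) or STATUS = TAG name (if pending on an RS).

cycle 1: issue ADD r3<-Add1 // r0:7,r1:9,r2:1,r3:Add1,r4:4
cycle 2: issue MUL r2<-Mul1 // r0:7,r1:9,r2:Mul1,r3:Add1,r4:4
cycle 3: CDB Add1=13; issue MUL r1<-Mul2 // r0:7,r1:Mul2,r2:Mul1,r3:13,r4:4
cycle 4: issue SUB r0<-Add1 // r0:Add1,r1:Mul2,r2:Mul1,r3:13,r4:4
cycle 5: issue ADD r0<-Add2 // r0:Add2,r1:Mul2,r2:Mul1,r3:13,r4:4
cycle 6: CDB Mul1=36; issue ADD r2<-Add3 // r0:Add2,r1:Mul2,r2:Add3,r3:13,r4:4
cycle 7: CDB Mul2=36; stall // r0:Add2,r1:36,r2:Add3,r3:13,r4:4
cycle 8: CDB Add1=-32; issue SUB r2<-Add1 // r0:Add2,r1:36,r2:Add1,r3:13,r4:4
cycle 9: issue MUL r2<-Mul1 // r0:Add2,r1:36,r2:Mul1,r3:13,r4:4
cycle 10: CDB Add2=4; issue MUL r3<-Mul2 // r0:4,r1:36,r2:Mul1,r3:Mul2,r4:4
cycle 11: - // r0:4,r1:36,r2:Mul1,r3:Mul2,r4:4
cycle 12: CDB Add1=-9 // r0:4,r1:36,r2:Mul1,r3:Mul2,r4:4
cycle 13: CDB Add3=40 // r0:4,r1:36,r2:Mul1,r3:Mul2,r4:4
cycle 14: - // r0:4,r1:36,r2:Mul1,r3:Mul2,r4:4
cycle 15: - // r0:4,r1:36,r2:Mul1,r3:Mul2,r4:4
cycle 16: CDB Mul1=-36 // r0:4,r1:36,r2:-36,r3:Mul2,r4:4
cycle 17: - // r0:4,r1:36,r2:-36,r3:Mul2,r4:4
cycle 18: - // r0:4,r1:36,r2:-36,r3:Mul2,r4:4
cycle 19: - // r0:4,r1:36,r2:-36,r3:Mul2,r4:4

STATUS = TAG Mul2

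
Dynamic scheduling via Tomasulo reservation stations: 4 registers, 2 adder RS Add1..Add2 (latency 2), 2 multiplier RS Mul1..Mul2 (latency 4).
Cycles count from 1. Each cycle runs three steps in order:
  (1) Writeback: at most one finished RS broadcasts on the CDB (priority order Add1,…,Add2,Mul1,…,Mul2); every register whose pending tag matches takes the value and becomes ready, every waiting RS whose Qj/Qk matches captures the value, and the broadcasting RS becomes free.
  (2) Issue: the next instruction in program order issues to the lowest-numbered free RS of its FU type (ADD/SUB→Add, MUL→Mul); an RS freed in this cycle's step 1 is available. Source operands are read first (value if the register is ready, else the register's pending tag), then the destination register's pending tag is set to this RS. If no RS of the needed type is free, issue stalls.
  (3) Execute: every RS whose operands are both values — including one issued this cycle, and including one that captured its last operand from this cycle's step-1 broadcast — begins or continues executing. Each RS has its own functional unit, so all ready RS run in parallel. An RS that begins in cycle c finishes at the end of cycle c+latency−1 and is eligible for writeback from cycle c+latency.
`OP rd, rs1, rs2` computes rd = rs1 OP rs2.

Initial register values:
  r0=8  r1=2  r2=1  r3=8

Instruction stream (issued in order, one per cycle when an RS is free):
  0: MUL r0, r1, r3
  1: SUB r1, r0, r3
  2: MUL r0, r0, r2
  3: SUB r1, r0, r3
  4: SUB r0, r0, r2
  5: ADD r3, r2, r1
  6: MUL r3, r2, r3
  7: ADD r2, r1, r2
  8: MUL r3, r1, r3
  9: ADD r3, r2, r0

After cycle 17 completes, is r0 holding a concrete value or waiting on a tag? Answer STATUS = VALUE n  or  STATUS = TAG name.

c1: issue MUL r0<-Mul1 | r0:Mul1,r1:2,r2:1,r3:8
c2: issue SUB r1<-Add1 | r0:Mul1,r1:Add1,r2:1,r3:8
c3: issue MUL r0<-Mul2 | r0:Mul2,r1:Add1,r2:1,r3:8
c4: issue SUB r1<-Add2 | r0:Mul2,r1:Add2,r2:1,r3:8
c5: CDB Mul1=16; stall | r0:Mul2,r1:Add2,r2:1,r3:8
c6: stall | r0:Mul2,r1:Add2,r2:1,r3:8
c7: CDB Add1=8; issue SUB r0<-Add1 | r0:Add1,r1:Add2,r2:1,r3:8
c8: stall | r0:Add1,r1:Add2,r2:1,r3:8
c9: CDB Mul2=16; stall | r0:Add1,r1:Add2,r2:1,r3:8
c10: stall | r0:Add1,r1:Add2,r2:1,r3:8
c11: CDB Add1=15; issue ADD r3<-Add1 | r0:15,r1:Add2,r2:1,r3:Add1
c12: CDB Add2=8; issue MUL r3<-Mul1 | r0:15,r1:8,r2:1,r3:Mul1
c13: issue ADD r2<-Add2 | r0:15,r1:8,r2:Add2,r3:Mul1
c14: CDB Add1=9; issue MUL r3<-Mul2 | r0:15,r1:8,r2:Add2,r3:Mul2
c15: CDB Add2=9; issue ADD r3<-Add1 | r0:15,r1:8,r2:9,r3:Add1
c16: - | r0:15,r1:8,r2:9,r3:Add1
c17: CDB Add1=24 | r0:15,r1:8,r2:9,r3:24

STATUS = VALUE 15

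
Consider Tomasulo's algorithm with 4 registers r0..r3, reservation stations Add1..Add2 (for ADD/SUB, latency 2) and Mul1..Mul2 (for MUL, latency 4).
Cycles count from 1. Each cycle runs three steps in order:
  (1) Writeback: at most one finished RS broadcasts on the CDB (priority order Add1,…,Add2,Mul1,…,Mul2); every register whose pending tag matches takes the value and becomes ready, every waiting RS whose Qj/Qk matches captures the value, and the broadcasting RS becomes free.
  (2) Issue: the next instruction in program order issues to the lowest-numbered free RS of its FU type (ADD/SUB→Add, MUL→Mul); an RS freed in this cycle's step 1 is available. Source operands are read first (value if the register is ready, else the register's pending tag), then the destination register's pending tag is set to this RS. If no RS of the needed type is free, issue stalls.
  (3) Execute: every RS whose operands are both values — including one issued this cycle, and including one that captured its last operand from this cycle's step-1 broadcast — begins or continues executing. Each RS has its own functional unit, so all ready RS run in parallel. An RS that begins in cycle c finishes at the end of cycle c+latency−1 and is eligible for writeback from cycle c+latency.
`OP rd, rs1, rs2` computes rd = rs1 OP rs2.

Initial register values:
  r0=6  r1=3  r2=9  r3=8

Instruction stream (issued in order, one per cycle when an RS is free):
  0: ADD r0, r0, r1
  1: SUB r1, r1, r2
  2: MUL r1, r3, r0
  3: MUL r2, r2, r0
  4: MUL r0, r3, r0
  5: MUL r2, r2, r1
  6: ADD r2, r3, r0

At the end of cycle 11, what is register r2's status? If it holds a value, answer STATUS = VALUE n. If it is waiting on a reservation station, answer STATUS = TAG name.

c1: issue ADD r0<-Add1 | r0:Add1,r1:3,r2:9,r3:8
c2: issue SUB r1<-Add2 | r0:Add1,r1:Add2,r2:9,r3:8
c3: CDB Add1=9; issue MUL r1<-Mul1 | r0:9,r1:Mul1,r2:9,r3:8
c4: CDB Add2=-6; issue MUL r2<-Mul2 | r0:9,r1:Mul1,r2:Mul2,r3:8
c5: stall | r0:9,r1:Mul1,r2:Mul2,r3:8
c6: stall | r0:9,r1:Mul1,r2:Mul2,r3:8
c7: CDB Mul1=72; issue MUL r0<-Mul1 | r0:Mul1,r1:72,r2:Mul2,r3:8
c8: CDB Mul2=81; issue MUL r2<-Mul2 | r0:Mul1,r1:72,r2:Mul2,r3:8
c9: issue ADD r2<-Add1 | r0:Mul1,r1:72,r2:Add1,r3:8
c10: - | r0:Mul1,r1:72,r2:Add1,r3:8
c11: CDB Mul1=72 | r0:72,r1:72,r2:Add1,r3:8

STATUS = TAG Add1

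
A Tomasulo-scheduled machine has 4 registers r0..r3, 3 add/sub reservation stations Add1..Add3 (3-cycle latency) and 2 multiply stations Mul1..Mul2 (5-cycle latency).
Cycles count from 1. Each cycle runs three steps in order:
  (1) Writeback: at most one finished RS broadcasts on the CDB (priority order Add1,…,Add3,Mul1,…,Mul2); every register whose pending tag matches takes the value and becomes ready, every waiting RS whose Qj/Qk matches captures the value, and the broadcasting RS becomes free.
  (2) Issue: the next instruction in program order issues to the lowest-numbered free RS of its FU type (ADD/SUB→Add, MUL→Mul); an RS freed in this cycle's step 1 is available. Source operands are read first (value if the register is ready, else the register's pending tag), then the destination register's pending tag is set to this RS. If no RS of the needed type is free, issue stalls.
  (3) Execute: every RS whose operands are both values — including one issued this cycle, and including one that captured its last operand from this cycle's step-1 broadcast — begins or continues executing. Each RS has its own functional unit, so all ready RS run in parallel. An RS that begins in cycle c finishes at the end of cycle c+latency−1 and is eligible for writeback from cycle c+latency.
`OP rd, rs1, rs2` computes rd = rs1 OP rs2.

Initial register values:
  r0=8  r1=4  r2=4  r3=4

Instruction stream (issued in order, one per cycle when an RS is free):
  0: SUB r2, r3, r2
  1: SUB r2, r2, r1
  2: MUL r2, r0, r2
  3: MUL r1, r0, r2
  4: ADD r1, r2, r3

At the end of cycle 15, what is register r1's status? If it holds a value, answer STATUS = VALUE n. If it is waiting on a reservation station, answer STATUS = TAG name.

STATUS = VALUE -28

cycle 1: issue SUB r2<-Add1 // r0:8,r1:4,r2:Add1,r3:4
cycle 2: issue SUB r2<-Add2 // r0:8,r1:4,r2:Add2,r3:4
cycle 3: issue MUL r2<-Mul1 // r0:8,r1:4,r2:Mul1,r3:4
cycle 4: CDB Add1=0; issue MUL r1<-Mul2 // r0:8,r1:Mul2,r2:Mul1,r3:4
cycle 5: issue ADD r1<-Add1 // r0:8,r1:Add1,r2:Mul1,r3:4
cycle 6: - // r0:8,r1:Add1,r2:Mul1,r3:4
cycle 7: CDB Add2=-4 // r0:8,r1:Add1,r2:Mul1,r3:4
cycle 8: - // r0:8,r1:Add1,r2:Mul1,r3:4
cycle 9: - // r0:8,r1:Add1,r2:Mul1,r3:4
cycle 10: - // r0:8,r1:Add1,r2:Mul1,r3:4
cycle 11: - // r0:8,r1:Add1,r2:Mul1,r3:4
cycle 12: CDB Mul1=-32 // r0:8,r1:Add1,r2:-32,r3:4
cycle 13: - // r0:8,r1:Add1,r2:-32,r3:4
cycle 14: - // r0:8,r1:Add1,r2:-32,r3:4
cycle 15: CDB Add1=-28 // r0:8,r1:-28,r2:-32,r3:4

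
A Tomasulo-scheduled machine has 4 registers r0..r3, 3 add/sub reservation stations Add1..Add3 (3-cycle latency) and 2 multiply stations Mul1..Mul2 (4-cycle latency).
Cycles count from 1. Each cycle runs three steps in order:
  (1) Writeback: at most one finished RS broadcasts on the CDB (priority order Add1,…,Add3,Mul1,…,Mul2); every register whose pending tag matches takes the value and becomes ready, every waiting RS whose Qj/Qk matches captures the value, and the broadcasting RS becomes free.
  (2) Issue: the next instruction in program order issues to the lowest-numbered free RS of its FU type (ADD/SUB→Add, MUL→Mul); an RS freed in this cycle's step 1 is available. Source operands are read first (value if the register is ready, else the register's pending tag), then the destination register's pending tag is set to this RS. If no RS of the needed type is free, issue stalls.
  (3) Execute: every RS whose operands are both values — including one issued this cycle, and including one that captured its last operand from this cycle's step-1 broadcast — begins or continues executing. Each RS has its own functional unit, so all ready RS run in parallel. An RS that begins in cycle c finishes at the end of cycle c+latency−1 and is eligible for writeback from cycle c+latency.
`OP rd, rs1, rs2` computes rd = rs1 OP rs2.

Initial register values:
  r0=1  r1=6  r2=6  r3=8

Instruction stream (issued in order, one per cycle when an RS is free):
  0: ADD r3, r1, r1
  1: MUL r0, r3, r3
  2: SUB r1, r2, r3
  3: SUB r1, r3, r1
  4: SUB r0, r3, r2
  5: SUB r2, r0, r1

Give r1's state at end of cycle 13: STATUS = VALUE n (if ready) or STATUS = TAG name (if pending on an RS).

c1: issue ADD r3<-Add1 | r0:1,r1:6,r2:6,r3:Add1
c2: issue MUL r0<-Mul1 | r0:Mul1,r1:6,r2:6,r3:Add1
c3: issue SUB r1<-Add2 | r0:Mul1,r1:Add2,r2:6,r3:Add1
c4: CDB Add1=12; issue SUB r1<-Add1 | r0:Mul1,r1:Add1,r2:6,r3:12
c5: issue SUB r0<-Add3 | r0:Add3,r1:Add1,r2:6,r3:12
c6: stall | r0:Add3,r1:Add1,r2:6,r3:12
c7: CDB Add2=-6; issue SUB r2<-Add2 | r0:Add3,r1:Add1,r2:Add2,r3:12
c8: CDB Add3=6 | r0:6,r1:Add1,r2:Add2,r3:12
c9: CDB Mul1=144 | r0:6,r1:Add1,r2:Add2,r3:12
c10: CDB Add1=18 | r0:6,r1:18,r2:Add2,r3:12
c11: - | r0:6,r1:18,r2:Add2,r3:12
c12: - | r0:6,r1:18,r2:Add2,r3:12
c13: CDB Add2=-12 | r0:6,r1:18,r2:-12,r3:12

STATUS = VALUE 18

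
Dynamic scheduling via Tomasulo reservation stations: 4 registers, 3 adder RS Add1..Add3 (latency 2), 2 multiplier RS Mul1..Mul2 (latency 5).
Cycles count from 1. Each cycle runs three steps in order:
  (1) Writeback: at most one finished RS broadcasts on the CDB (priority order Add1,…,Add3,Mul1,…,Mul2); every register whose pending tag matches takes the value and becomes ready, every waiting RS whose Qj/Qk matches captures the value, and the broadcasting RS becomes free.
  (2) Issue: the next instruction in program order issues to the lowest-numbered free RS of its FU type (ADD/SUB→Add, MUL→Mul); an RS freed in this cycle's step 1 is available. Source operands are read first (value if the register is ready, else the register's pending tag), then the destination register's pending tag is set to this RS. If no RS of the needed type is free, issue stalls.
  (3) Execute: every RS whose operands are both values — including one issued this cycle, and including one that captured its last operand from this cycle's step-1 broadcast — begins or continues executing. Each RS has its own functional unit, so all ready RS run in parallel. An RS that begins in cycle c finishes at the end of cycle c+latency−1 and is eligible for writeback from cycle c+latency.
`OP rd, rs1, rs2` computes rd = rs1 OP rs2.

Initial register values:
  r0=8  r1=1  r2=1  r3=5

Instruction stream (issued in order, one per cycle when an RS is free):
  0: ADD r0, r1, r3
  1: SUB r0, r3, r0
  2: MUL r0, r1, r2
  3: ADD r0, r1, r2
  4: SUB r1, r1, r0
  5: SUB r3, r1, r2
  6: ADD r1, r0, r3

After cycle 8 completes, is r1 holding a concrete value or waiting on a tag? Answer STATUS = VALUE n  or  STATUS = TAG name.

c1: issue ADD r0<-Add1 | r0:Add1,r1:1,r2:1,r3:5
c2: issue SUB r0<-Add2 | r0:Add2,r1:1,r2:1,r3:5
c3: CDB Add1=6; issue MUL r0<-Mul1 | r0:Mul1,r1:1,r2:1,r3:5
c4: issue ADD r0<-Add1 | r0:Add1,r1:1,r2:1,r3:5
c5: CDB Add2=-1; issue SUB r1<-Add2 | r0:Add1,r1:Add2,r2:1,r3:5
c6: CDB Add1=2; issue SUB r3<-Add1 | r0:2,r1:Add2,r2:1,r3:Add1
c7: issue ADD r1<-Add3 | r0:2,r1:Add3,r2:1,r3:Add1
c8: CDB Add2=-1 | r0:2,r1:Add3,r2:1,r3:Add1

STATUS = TAG Add3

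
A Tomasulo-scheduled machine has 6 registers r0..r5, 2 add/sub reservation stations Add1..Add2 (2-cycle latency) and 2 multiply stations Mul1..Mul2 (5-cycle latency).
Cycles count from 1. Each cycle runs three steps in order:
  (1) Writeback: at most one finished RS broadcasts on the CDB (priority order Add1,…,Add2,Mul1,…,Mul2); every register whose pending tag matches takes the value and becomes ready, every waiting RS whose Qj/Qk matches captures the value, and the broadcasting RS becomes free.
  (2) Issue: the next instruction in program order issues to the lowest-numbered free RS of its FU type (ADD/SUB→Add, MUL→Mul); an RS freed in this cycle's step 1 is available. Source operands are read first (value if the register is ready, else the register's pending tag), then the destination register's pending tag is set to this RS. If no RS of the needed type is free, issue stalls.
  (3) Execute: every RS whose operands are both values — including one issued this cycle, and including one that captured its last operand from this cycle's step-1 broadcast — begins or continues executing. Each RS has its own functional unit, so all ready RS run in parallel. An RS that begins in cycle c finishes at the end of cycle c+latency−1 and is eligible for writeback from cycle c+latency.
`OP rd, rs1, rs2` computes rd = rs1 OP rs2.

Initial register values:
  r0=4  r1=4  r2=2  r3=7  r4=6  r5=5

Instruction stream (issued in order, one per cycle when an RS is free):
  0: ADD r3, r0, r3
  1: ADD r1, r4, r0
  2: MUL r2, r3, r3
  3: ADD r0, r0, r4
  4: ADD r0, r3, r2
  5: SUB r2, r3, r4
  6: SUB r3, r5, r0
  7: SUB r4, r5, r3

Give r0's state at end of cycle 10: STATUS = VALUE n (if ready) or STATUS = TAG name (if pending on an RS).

STATUS = TAG Add2

cycle 1: issue ADD r3<-Add1 // r0:4,r1:4,r2:2,r3:Add1,r4:6,r5:5
cycle 2: issue ADD r1<-Add2 // r0:4,r1:Add2,r2:2,r3:Add1,r4:6,r5:5
cycle 3: CDB Add1=11; issue MUL r2<-Mul1 // r0:4,r1:Add2,r2:Mul1,r3:11,r4:6,r5:5
cycle 4: CDB Add2=10; issue ADD r0<-Add1 // r0:Add1,r1:10,r2:Mul1,r3:11,r4:6,r5:5
cycle 5: issue ADD r0<-Add2 // r0:Add2,r1:10,r2:Mul1,r3:11,r4:6,r5:5
cycle 6: CDB Add1=10; issue SUB r2<-Add1 // r0:Add2,r1:10,r2:Add1,r3:11,r4:6,r5:5
cycle 7: stall // r0:Add2,r1:10,r2:Add1,r3:11,r4:6,r5:5
cycle 8: CDB Add1=5; issue SUB r3<-Add1 // r0:Add2,r1:10,r2:5,r3:Add1,r4:6,r5:5
cycle 9: CDB Mul1=121; stall // r0:Add2,r1:10,r2:5,r3:Add1,r4:6,r5:5
cycle 10: stall // r0:Add2,r1:10,r2:5,r3:Add1,r4:6,r5:5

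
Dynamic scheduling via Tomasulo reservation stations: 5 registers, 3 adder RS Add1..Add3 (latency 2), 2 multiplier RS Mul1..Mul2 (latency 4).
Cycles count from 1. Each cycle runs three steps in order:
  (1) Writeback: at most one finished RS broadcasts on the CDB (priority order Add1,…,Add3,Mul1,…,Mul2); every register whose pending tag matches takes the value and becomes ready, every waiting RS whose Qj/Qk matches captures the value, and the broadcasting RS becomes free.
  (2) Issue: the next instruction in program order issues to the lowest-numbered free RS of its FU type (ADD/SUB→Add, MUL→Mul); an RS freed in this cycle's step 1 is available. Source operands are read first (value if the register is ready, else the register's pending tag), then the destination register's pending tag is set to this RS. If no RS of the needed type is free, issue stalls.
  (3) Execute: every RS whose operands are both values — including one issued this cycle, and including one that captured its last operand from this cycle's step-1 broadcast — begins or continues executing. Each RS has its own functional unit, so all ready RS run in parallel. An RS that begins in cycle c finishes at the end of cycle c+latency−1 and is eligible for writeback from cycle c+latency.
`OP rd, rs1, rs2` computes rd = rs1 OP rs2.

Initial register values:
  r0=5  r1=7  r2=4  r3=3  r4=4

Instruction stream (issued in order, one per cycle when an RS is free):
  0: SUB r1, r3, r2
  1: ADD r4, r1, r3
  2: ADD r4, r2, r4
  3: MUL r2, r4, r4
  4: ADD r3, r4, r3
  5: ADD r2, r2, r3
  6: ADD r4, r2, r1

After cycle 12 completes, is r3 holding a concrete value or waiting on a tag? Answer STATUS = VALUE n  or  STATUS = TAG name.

STATUS = VALUE 9

c1: issue SUB r1<-Add1 | r0:5,r1:Add1,r2:4,r3:3,r4:4
c2: issue ADD r4<-Add2 | r0:5,r1:Add1,r2:4,r3:3,r4:Add2
c3: CDB Add1=-1; issue ADD r4<-Add1 | r0:5,r1:-1,r2:4,r3:3,r4:Add1
c4: issue MUL r2<-Mul1 | r0:5,r1:-1,r2:Mul1,r3:3,r4:Add1
c5: CDB Add2=2; issue ADD r3<-Add2 | r0:5,r1:-1,r2:Mul1,r3:Add2,r4:Add1
c6: issue ADD r2<-Add3 | r0:5,r1:-1,r2:Add3,r3:Add2,r4:Add1
c7: CDB Add1=6; issue ADD r4<-Add1 | r0:5,r1:-1,r2:Add3,r3:Add2,r4:Add1
c8: - | r0:5,r1:-1,r2:Add3,r3:Add2,r4:Add1
c9: CDB Add2=9 | r0:5,r1:-1,r2:Add3,r3:9,r4:Add1
c10: - | r0:5,r1:-1,r2:Add3,r3:9,r4:Add1
c11: CDB Mul1=36 | r0:5,r1:-1,r2:Add3,r3:9,r4:Add1
c12: - | r0:5,r1:-1,r2:Add3,r3:9,r4:Add1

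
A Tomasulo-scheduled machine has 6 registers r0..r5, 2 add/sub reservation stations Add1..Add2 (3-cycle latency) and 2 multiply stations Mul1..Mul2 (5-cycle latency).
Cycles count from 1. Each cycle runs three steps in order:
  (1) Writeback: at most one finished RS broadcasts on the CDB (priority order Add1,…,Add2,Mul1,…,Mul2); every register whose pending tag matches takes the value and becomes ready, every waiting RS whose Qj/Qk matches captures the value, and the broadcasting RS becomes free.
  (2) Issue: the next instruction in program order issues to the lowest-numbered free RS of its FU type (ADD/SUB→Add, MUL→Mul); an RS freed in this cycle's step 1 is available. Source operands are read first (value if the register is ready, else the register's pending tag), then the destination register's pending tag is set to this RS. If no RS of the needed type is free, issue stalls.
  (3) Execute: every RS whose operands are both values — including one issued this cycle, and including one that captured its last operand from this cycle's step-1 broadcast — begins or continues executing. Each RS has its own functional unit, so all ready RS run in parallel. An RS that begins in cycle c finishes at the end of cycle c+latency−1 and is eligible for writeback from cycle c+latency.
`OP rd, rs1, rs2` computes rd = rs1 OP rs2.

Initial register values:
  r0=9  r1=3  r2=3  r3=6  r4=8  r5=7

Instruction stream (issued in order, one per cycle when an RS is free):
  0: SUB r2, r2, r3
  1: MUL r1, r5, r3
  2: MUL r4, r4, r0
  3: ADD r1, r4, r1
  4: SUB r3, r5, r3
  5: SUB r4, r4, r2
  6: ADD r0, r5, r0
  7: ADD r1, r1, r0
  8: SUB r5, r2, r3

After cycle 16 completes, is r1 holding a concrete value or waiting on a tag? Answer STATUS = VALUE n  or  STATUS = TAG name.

STATUS = TAG Add2

cycle 1: issue SUB r2<-Add1 // r0:9,r1:3,r2:Add1,r3:6,r4:8,r5:7
cycle 2: issue MUL r1<-Mul1 // r0:9,r1:Mul1,r2:Add1,r3:6,r4:8,r5:7
cycle 3: issue MUL r4<-Mul2 // r0:9,r1:Mul1,r2:Add1,r3:6,r4:Mul2,r5:7
cycle 4: CDB Add1=-3; issue ADD r1<-Add1 // r0:9,r1:Add1,r2:-3,r3:6,r4:Mul2,r5:7
cycle 5: issue SUB r3<-Add2 // r0:9,r1:Add1,r2:-3,r3:Add2,r4:Mul2,r5:7
cycle 6: stall // r0:9,r1:Add1,r2:-3,r3:Add2,r4:Mul2,r5:7
cycle 7: CDB Mul1=42; stall // r0:9,r1:Add1,r2:-3,r3:Add2,r4:Mul2,r5:7
cycle 8: CDB Add2=1; issue SUB r4<-Add2 // r0:9,r1:Add1,r2:-3,r3:1,r4:Add2,r5:7
cycle 9: CDB Mul2=72; stall // r0:9,r1:Add1,r2:-3,r3:1,r4:Add2,r5:7
cycle 10: stall // r0:9,r1:Add1,r2:-3,r3:1,r4:Add2,r5:7
cycle 11: stall // r0:9,r1:Add1,r2:-3,r3:1,r4:Add2,r5:7
cycle 12: CDB Add1=114; issue ADD r0<-Add1 // r0:Add1,r1:114,r2:-3,r3:1,r4:Add2,r5:7
cycle 13: CDB Add2=75; issue ADD r1<-Add2 // r0:Add1,r1:Add2,r2:-3,r3:1,r4:75,r5:7
cycle 14: stall // r0:Add1,r1:Add2,r2:-3,r3:1,r4:75,r5:7
cycle 15: CDB Add1=16; issue SUB r5<-Add1 // r0:16,r1:Add2,r2:-3,r3:1,r4:75,r5:Add1
cycle 16: - // r0:16,r1:Add2,r2:-3,r3:1,r4:75,r5:Add1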